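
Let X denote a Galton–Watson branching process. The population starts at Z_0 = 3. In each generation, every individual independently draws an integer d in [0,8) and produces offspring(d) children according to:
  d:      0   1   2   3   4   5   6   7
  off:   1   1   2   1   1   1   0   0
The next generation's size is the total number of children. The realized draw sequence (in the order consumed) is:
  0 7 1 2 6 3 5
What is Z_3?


2

gen 0: Z_0=3, draws=[0, 7, 1], offspring=[1, 0, 1], Z_1=2
gen 1: Z_1=2, draws=[2, 6], offspring=[2, 0], Z_2=2
gen 2: Z_2=2, draws=[3, 5], offspring=[1, 1], Z_3=2


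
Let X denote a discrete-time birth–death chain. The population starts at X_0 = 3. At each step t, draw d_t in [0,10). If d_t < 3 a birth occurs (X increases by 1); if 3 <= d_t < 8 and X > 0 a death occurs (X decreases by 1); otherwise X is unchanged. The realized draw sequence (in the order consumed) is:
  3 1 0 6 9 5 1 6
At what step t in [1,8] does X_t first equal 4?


3

t=0: X=3, d=3 → death, X_1=2
t=1: X=2, d=1 → birth, X_2=3
t=2: X=3, d=0 → birth, X_3=4
t=3: X=4, d=6 → death, X_4=3
t=4: X=3, d=9 → hold, X_5=3
t=5: X=3, d=5 → death, X_6=2
t=6: X=2, d=1 → birth, X_7=3
t=7: X=3, d=6 → death, X_8=2


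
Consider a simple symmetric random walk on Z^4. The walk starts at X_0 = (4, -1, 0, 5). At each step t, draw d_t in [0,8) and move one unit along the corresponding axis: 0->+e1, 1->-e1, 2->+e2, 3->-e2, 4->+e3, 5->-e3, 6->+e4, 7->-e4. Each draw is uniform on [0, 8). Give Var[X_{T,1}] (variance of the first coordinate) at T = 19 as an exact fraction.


Outcome values over d=0..7: [1, -1, 0, 0, 0, 0, 0, 0]
Σy = 0, Σy² = 2, M = 8
μ = 0/8 = 0,  σ² = 2/8 − (0)² = 1/4
Independent increments: Var[X_19] = 19·σ² = 19·(1/4) = 19/4

19/4


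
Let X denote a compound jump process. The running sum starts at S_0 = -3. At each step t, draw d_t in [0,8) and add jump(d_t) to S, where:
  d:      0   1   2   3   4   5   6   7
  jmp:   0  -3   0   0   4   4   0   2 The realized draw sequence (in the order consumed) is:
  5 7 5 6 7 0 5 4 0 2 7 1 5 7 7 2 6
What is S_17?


24

t=0: S=-3, d=5, jump=4, S_1=1
t=1: S=1, d=7, jump=2, S_2=3
t=2: S=3, d=5, jump=4, S_3=7
t=3: S=7, d=6, jump=0, S_4=7
t=4: S=7, d=7, jump=2, S_5=9
t=5: S=9, d=0, jump=0, S_6=9
t=6: S=9, d=5, jump=4, S_7=13
t=7: S=13, d=4, jump=4, S_8=17
t=8: S=17, d=0, jump=0, S_9=17
t=9: S=17, d=2, jump=0, S_10=17
t=10: S=17, d=7, jump=2, S_11=19
t=11: S=19, d=1, jump=-3, S_12=16
t=12: S=16, d=5, jump=4, S_13=20
t=13: S=20, d=7, jump=2, S_14=22
t=14: S=22, d=7, jump=2, S_15=24
t=15: S=24, d=2, jump=0, S_16=24
t=16: S=24, d=6, jump=0, S_17=24


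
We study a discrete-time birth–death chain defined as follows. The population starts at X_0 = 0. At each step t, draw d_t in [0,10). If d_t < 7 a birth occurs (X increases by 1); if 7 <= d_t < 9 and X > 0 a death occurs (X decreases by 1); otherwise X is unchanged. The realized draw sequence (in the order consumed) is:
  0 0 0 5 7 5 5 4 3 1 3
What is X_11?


9

t=0: X=0, d=0 → birth, X_1=1
t=1: X=1, d=0 → birth, X_2=2
t=2: X=2, d=0 → birth, X_3=3
t=3: X=3, d=5 → birth, X_4=4
t=4: X=4, d=7 → death, X_5=3
t=5: X=3, d=5 → birth, X_6=4
t=6: X=4, d=5 → birth, X_7=5
t=7: X=5, d=4 → birth, X_8=6
t=8: X=6, d=3 → birth, X_9=7
t=9: X=7, d=1 → birth, X_10=8
t=10: X=8, d=3 → birth, X_11=9


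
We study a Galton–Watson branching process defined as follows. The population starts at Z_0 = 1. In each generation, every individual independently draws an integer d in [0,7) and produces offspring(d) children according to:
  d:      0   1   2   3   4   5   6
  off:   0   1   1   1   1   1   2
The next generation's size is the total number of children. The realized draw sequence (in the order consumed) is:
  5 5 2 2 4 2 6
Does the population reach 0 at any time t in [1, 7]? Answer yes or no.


gen 0: Z_0=1, draws=[5], offspring=[1], Z_1=1
gen 1: Z_1=1, draws=[5], offspring=[1], Z_2=1
gen 2: Z_2=1, draws=[2], offspring=[1], Z_3=1
gen 3: Z_3=1, draws=[2], offspring=[1], Z_4=1
gen 4: Z_4=1, draws=[4], offspring=[1], Z_5=1
gen 5: Z_5=1, draws=[2], offspring=[1], Z_6=1
gen 6: Z_6=1, draws=[6], offspring=[2], Z_7=2

no


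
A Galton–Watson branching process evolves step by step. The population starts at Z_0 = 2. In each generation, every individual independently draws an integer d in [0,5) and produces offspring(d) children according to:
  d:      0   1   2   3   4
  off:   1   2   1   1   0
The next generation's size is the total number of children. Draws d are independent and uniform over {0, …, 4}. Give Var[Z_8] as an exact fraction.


Outcome values over d=0..4: [1, 2, 1, 1, 0]
Σy = 5, Σy² = 7, M = 5
μ = 5/5 = 1,  σ² = 7/5 − (1)² = 2/5
V_0 = 0, E_0 = 2
V_1 = 2/5·E_0 + (1)²·V_0 = 4/5;  E_1 = 2
V_2 = 2/5·E_1 + (1)²·V_1 = 8/5;  E_2 = 2
V_3 = 2/5·E_2 + (1)²·V_2 = 12/5;  E_3 = 2
V_4 = 2/5·E_3 + (1)²·V_3 = 16/5;  E_4 = 2
V_5 = 2/5·E_4 + (1)²·V_4 = 4;  E_5 = 2
V_6 = 2/5·E_5 + (1)²·V_5 = 24/5;  E_6 = 2
V_7 = 2/5·E_6 + (1)²·V_6 = 28/5;  E_7 = 2
V_8 = 2/5·E_7 + (1)²·V_7 = 32/5;  E_8 = 2

32/5


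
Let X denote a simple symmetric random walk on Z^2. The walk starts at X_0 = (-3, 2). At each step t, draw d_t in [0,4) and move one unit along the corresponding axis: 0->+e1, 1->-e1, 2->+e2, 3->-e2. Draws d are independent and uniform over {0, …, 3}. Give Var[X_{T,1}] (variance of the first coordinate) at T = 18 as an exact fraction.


Outcome values over d=0..3: [1, -1, 0, 0]
Σy = 0, Σy² = 2, M = 4
μ = 0/4 = 0,  σ² = 2/4 − (0)² = 1/2
Independent increments: Var[X_18] = 18·σ² = 18·(1/2) = 9

9


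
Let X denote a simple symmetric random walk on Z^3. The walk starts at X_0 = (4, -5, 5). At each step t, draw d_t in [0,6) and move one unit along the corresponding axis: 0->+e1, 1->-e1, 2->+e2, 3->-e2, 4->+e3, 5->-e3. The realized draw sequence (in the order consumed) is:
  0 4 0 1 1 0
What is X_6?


t=0: X=(4, -5, 5), d=0 → +e1, X_1=(5, -5, 5)
t=1: X=(5, -5, 5), d=4 → +e3, X_2=(5, -5, 6)
t=2: X=(5, -5, 6), d=0 → +e1, X_3=(6, -5, 6)
t=3: X=(6, -5, 6), d=1 → -e1, X_4=(5, -5, 6)
t=4: X=(5, -5, 6), d=1 → -e1, X_5=(4, -5, 6)
t=5: X=(4, -5, 6), d=0 → +e1, X_6=(5, -5, 6)

(5, -5, 6)


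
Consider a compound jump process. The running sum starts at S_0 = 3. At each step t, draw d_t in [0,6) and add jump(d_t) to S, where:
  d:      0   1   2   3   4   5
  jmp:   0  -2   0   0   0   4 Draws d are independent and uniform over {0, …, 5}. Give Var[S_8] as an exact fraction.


Outcome values over d=0..5: [0, -2, 0, 0, 0, 4]
Σy = 2, Σy² = 20, M = 6
μ = 2/6 = 1/3,  σ² = 20/6 − (1/3)² = 29/9
Independent increments: Var[S_8] = 8·σ² = 8·(29/9) = 232/9

232/9


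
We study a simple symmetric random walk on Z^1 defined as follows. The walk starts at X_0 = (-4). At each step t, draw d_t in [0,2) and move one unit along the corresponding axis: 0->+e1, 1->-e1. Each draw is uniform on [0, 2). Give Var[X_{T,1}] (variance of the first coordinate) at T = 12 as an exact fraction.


12

Outcome values over d=0..1: [1, -1]
Σy = 0, Σy² = 2, M = 2
μ = 0/2 = 0,  σ² = 2/2 − (0)² = 1
Independent increments: Var[X_12] = 12·σ² = 12·(1) = 12


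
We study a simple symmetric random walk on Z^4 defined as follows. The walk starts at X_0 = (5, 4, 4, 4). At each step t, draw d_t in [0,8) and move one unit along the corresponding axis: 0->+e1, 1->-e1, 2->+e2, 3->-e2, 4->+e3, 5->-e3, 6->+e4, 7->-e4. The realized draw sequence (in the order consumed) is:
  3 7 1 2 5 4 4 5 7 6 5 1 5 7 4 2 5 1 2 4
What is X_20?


t=0: X=(5, 4, 4, 4), d=3 → -e2, X_1=(5, 3, 4, 4)
t=1: X=(5, 3, 4, 4), d=7 → -e4, X_2=(5, 3, 4, 3)
t=2: X=(5, 3, 4, 3), d=1 → -e1, X_3=(4, 3, 4, 3)
t=3: X=(4, 3, 4, 3), d=2 → +e2, X_4=(4, 4, 4, 3)
t=4: X=(4, 4, 4, 3), d=5 → -e3, X_5=(4, 4, 3, 3)
t=5: X=(4, 4, 3, 3), d=4 → +e3, X_6=(4, 4, 4, 3)
t=6: X=(4, 4, 4, 3), d=4 → +e3, X_7=(4, 4, 5, 3)
t=7: X=(4, 4, 5, 3), d=5 → -e3, X_8=(4, 4, 4, 3)
t=8: X=(4, 4, 4, 3), d=7 → -e4, X_9=(4, 4, 4, 2)
t=9: X=(4, 4, 4, 2), d=6 → +e4, X_10=(4, 4, 4, 3)
t=10: X=(4, 4, 4, 3), d=5 → -e3, X_11=(4, 4, 3, 3)
t=11: X=(4, 4, 3, 3), d=1 → -e1, X_12=(3, 4, 3, 3)
t=12: X=(3, 4, 3, 3), d=5 → -e3, X_13=(3, 4, 2, 3)
t=13: X=(3, 4, 2, 3), d=7 → -e4, X_14=(3, 4, 2, 2)
t=14: X=(3, 4, 2, 2), d=4 → +e3, X_15=(3, 4, 3, 2)
t=15: X=(3, 4, 3, 2), d=2 → +e2, X_16=(3, 5, 3, 2)
t=16: X=(3, 5, 3, 2), d=5 → -e3, X_17=(3, 5, 2, 2)
t=17: X=(3, 5, 2, 2), d=1 → -e1, X_18=(2, 5, 2, 2)
t=18: X=(2, 5, 2, 2), d=2 → +e2, X_19=(2, 6, 2, 2)
t=19: X=(2, 6, 2, 2), d=4 → +e3, X_20=(2, 6, 3, 2)

(2, 6, 3, 2)


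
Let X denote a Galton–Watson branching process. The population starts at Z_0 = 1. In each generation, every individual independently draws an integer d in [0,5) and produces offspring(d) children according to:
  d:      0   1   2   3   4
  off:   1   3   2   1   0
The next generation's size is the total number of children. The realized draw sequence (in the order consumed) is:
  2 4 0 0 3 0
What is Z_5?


gen 0: Z_0=1, draws=[2], offspring=[2], Z_1=2
gen 1: Z_1=2, draws=[4, 0], offspring=[0, 1], Z_2=1
gen 2: Z_2=1, draws=[0], offspring=[1], Z_3=1
gen 3: Z_3=1, draws=[3], offspring=[1], Z_4=1
gen 4: Z_4=1, draws=[0], offspring=[1], Z_5=1

1


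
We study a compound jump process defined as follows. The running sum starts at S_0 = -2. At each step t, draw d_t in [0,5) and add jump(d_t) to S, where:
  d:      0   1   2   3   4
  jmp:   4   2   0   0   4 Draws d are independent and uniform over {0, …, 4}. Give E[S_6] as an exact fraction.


10

Outcome values over d=0..4: [4, 2, 0, 0, 4]
Σy = 10, Σy² = 36, M = 5
μ = 10/5 = 2,  σ² = 36/5 − (2)² = 16/5
E[S_6] = -2 + 6·(2) = 10


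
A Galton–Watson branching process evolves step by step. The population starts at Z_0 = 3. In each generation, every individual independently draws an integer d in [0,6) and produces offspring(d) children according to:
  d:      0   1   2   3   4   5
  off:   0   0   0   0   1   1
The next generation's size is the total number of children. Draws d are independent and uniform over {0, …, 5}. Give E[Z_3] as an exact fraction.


1/9

Outcome values over d=0..5: [0, 0, 0, 0, 1, 1]
Σy = 2, Σy² = 2, M = 6
μ = 2/6 = 1/3,  σ² = 2/6 − (1/3)² = 2/9
E[Z_0] = 3
E[Z_1] = 1/3·E[Z_0] = 1
E[Z_2] = 1/3·E[Z_1] = 1/3
E[Z_3] = 1/3·E[Z_2] = 1/9


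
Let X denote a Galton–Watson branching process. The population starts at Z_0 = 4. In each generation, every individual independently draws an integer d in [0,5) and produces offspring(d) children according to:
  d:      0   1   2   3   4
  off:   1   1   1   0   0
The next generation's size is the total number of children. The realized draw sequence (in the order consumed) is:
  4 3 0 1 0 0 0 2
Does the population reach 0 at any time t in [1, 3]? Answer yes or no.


gen 0: Z_0=4, draws=[4, 3, 0, 1], offspring=[0, 0, 1, 1], Z_1=2
gen 1: Z_1=2, draws=[0, 0], offspring=[1, 1], Z_2=2
gen 2: Z_2=2, draws=[0, 2], offspring=[1, 1], Z_3=2

no


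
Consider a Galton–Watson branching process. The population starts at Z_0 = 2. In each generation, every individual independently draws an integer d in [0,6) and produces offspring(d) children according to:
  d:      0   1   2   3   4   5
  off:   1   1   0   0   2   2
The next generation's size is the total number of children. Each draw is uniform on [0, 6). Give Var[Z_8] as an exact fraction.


32/3

Outcome values over d=0..5: [1, 1, 0, 0, 2, 2]
Σy = 6, Σy² = 10, M = 6
μ = 6/6 = 1,  σ² = 10/6 − (1)² = 2/3
V_0 = 0, E_0 = 2
V_1 = 2/3·E_0 + (1)²·V_0 = 4/3;  E_1 = 2
V_2 = 2/3·E_1 + (1)²·V_1 = 8/3;  E_2 = 2
V_3 = 2/3·E_2 + (1)²·V_2 = 4;  E_3 = 2
V_4 = 2/3·E_3 + (1)²·V_3 = 16/3;  E_4 = 2
V_5 = 2/3·E_4 + (1)²·V_4 = 20/3;  E_5 = 2
V_6 = 2/3·E_5 + (1)²·V_5 = 8;  E_6 = 2
V_7 = 2/3·E_6 + (1)²·V_6 = 28/3;  E_7 = 2
V_8 = 2/3·E_7 + (1)²·V_7 = 32/3;  E_8 = 2


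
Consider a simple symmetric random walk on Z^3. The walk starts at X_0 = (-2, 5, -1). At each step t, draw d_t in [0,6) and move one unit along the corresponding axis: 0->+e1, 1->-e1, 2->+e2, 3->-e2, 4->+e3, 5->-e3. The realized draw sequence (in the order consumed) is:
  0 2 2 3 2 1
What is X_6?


(-2, 7, -1)

t=0: X=(-2, 5, -1), d=0 → +e1, X_1=(-1, 5, -1)
t=1: X=(-1, 5, -1), d=2 → +e2, X_2=(-1, 6, -1)
t=2: X=(-1, 6, -1), d=2 → +e2, X_3=(-1, 7, -1)
t=3: X=(-1, 7, -1), d=3 → -e2, X_4=(-1, 6, -1)
t=4: X=(-1, 6, -1), d=2 → +e2, X_5=(-1, 7, -1)
t=5: X=(-1, 7, -1), d=1 → -e1, X_6=(-2, 7, -1)


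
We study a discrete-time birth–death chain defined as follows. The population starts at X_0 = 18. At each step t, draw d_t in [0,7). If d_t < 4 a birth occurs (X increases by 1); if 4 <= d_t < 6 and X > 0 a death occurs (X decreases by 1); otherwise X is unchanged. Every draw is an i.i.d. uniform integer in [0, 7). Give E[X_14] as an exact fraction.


X can drop by at most 1 per step and X_0 = 18 > T = 14, so X_t >= 18 − t >= 4 > 0 for every t <= 14: the floor at 0 (the 'and X > 0' condition) never binds. Hence X_14 = X_0 + Σ_{t<14} Y_t with i.i.d. increments Y_t = y(d_t) ∈ {+1, −1, 0}.
Outcome values over d=0..6: [1, 1, 1, 1, -1, -1, 0]
Σy = 2, Σy² = 6, M = 7
μ = 2/7 = 2/7,  σ² = 6/7 − (2/7)² = 38/49
E[X_14] = 18 + 14·(2/7) = 22

22


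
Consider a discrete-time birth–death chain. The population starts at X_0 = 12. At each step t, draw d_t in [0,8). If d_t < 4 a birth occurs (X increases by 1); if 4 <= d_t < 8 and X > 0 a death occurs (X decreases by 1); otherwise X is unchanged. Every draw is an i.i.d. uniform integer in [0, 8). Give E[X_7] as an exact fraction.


12

X can drop by at most 1 per step and X_0 = 12 > T = 7, so X_t >= 12 − t >= 5 > 0 for every t <= 7: the floor at 0 (the 'and X > 0' condition) never binds. Hence X_7 = X_0 + Σ_{t<7} Y_t with i.i.d. increments Y_t = y(d_t) ∈ {+1, −1, 0}.
Outcome values over d=0..7: [1, 1, 1, 1, -1, -1, -1, -1]
Σy = 0, Σy² = 8, M = 8
μ = 0/8 = 0,  σ² = 8/8 − (0)² = 1
E[X_7] = 12 + 7·(0) = 12


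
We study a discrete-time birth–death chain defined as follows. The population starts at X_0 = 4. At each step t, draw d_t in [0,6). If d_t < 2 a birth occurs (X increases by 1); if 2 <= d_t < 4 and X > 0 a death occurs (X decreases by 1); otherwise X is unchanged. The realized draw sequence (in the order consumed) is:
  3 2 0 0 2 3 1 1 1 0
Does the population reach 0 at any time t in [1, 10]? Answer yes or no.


no

t=0: X=4, d=3 → death, X_1=3
t=1: X=3, d=2 → death, X_2=2
t=2: X=2, d=0 → birth, X_3=3
t=3: X=3, d=0 → birth, X_4=4
t=4: X=4, d=2 → death, X_5=3
t=5: X=3, d=3 → death, X_6=2
t=6: X=2, d=1 → birth, X_7=3
t=7: X=3, d=1 → birth, X_8=4
t=8: X=4, d=1 → birth, X_9=5
t=9: X=5, d=0 → birth, X_10=6


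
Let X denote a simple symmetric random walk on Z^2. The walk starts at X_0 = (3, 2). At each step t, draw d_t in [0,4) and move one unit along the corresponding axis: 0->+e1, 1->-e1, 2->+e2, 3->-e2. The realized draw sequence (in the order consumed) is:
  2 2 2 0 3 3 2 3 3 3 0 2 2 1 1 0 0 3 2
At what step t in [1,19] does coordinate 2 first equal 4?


2

t=0: X=(3, 2), d=2 → +e2, X_1=(3, 3)
t=1: X=(3, 3), d=2 → +e2, X_2=(3, 4)
t=2: X=(3, 4), d=2 → +e2, X_3=(3, 5)
t=3: X=(3, 5), d=0 → +e1, X_4=(4, 5)
t=4: X=(4, 5), d=3 → -e2, X_5=(4, 4)
t=5: X=(4, 4), d=3 → -e2, X_6=(4, 3)
t=6: X=(4, 3), d=2 → +e2, X_7=(4, 4)
t=7: X=(4, 4), d=3 → -e2, X_8=(4, 3)
t=8: X=(4, 3), d=3 → -e2, X_9=(4, 2)
t=9: X=(4, 2), d=3 → -e2, X_10=(4, 1)
t=10: X=(4, 1), d=0 → +e1, X_11=(5, 1)
t=11: X=(5, 1), d=2 → +e2, X_12=(5, 2)
t=12: X=(5, 2), d=2 → +e2, X_13=(5, 3)
t=13: X=(5, 3), d=1 → -e1, X_14=(4, 3)
t=14: X=(4, 3), d=1 → -e1, X_15=(3, 3)
t=15: X=(3, 3), d=0 → +e1, X_16=(4, 3)
t=16: X=(4, 3), d=0 → +e1, X_17=(5, 3)
t=17: X=(5, 3), d=3 → -e2, X_18=(5, 2)
t=18: X=(5, 2), d=2 → +e2, X_19=(5, 3)


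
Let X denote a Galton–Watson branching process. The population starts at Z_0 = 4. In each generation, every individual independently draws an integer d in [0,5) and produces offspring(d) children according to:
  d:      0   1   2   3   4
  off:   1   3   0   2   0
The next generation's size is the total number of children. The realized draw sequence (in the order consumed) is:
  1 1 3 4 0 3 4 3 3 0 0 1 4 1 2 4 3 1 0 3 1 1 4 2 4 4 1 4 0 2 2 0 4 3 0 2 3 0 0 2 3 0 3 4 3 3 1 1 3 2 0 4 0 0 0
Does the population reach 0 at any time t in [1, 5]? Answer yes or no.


gen 0: Z_0=4, draws=[1, 1, 3, 4], offspring=[3, 3, 2, 0], Z_1=8
gen 1: Z_1=8, draws=[0, 3, 4, 3, 3, 0, 0, 1], offspring=[1, 2, 0, 2, 2, 1, 1, 3], Z_2=12
gen 2: Z_2=12, draws=[4, 1, 2, 4, 3, 1, 0, 3, 1, 1, 4, 2], offspring=[0, 3, 0, 0, 2, 3, 1, 2, 3, 3, 0, 0], Z_3=17
gen 3: Z_3=17, draws=[4, 4, 1, 4, 0, 2, 2, 0, 4, 3, 0, 2, 3, 0, 0, 2, 3], offspring=[0, 0, 3, 0, 1, 0, 0, 1, 0, 2, 1, 0, 2, 1, 1, 0, 2], Z_4=14
gen 4: Z_4=14, draws=[0, 3, 4, 3, 3, 1, 1, 3, 2, 0, 4, 0, 0, 0], offspring=[1, 2, 0, 2, 2, 3, 3, 2, 0, 1, 0, 1, 1, 1], Z_5=19

no


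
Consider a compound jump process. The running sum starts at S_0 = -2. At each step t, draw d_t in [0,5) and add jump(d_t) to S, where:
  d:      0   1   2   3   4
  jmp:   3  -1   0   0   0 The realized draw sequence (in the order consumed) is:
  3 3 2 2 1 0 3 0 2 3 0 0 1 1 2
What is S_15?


7

t=0: S=-2, d=3, jump=0, S_1=-2
t=1: S=-2, d=3, jump=0, S_2=-2
t=2: S=-2, d=2, jump=0, S_3=-2
t=3: S=-2, d=2, jump=0, S_4=-2
t=4: S=-2, d=1, jump=-1, S_5=-3
t=5: S=-3, d=0, jump=3, S_6=0
t=6: S=0, d=3, jump=0, S_7=0
t=7: S=0, d=0, jump=3, S_8=3
t=8: S=3, d=2, jump=0, S_9=3
t=9: S=3, d=3, jump=0, S_10=3
t=10: S=3, d=0, jump=3, S_11=6
t=11: S=6, d=0, jump=3, S_12=9
t=12: S=9, d=1, jump=-1, S_13=8
t=13: S=8, d=1, jump=-1, S_14=7
t=14: S=7, d=2, jump=0, S_15=7


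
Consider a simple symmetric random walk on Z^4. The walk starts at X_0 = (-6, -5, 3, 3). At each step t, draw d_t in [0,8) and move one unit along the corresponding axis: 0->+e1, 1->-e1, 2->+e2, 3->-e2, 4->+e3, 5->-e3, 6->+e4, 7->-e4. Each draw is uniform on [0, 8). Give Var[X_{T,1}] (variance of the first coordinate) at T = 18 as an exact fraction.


9/2

Outcome values over d=0..7: [1, -1, 0, 0, 0, 0, 0, 0]
Σy = 0, Σy² = 2, M = 8
μ = 0/8 = 0,  σ² = 2/8 − (0)² = 1/4
Independent increments: Var[X_18] = 18·σ² = 18·(1/4) = 9/2


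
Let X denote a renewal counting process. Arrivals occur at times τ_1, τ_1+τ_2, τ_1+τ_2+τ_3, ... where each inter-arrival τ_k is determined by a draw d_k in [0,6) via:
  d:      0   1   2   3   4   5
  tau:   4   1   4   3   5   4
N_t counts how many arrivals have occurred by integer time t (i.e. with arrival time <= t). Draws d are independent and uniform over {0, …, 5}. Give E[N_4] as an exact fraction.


Inter-arrival values over d=0..5: [4, 1, 4, 3, 5, 4]
Each d has probability 1/6, so the pmf of τ is: f(1) = 1/6, f(3) = 1/6, f(4) = 1/2, f(5) = 1/6
Renewal equation for m(n) = E[N_n]: condition on τ_1 = k (if k <= n, one arrival plus a fresh copy on the remaining n−k steps): m(n) = F(n) + Σ_{k<=n} f(k)·m(n−k), where F(n) = P(τ <= n) and m(0) = 0
m(1) = F(1) = 1/6
m(2) = F(2) + f(1)·m(1) = 1/6 + 1/6·1/6 = 7/36
m(3) = F(3) + f(1)·m(2) = 1/3 + 1/6·7/36 = 79/216
m(4) = F(4) + f(1)·m(3) + f(3)·m(1) = 5/6 + 1/6·79/216 + 1/6·1/6 = 1195/1296
E[N_4] = m(4) = 1195/1296

1195/1296


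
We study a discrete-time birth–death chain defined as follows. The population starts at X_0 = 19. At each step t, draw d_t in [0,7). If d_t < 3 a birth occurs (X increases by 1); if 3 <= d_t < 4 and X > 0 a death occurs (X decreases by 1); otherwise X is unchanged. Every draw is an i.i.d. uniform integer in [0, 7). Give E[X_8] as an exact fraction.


X can drop by at most 1 per step and X_0 = 19 > T = 8, so X_t >= 19 − t >= 11 > 0 for every t <= 8: the floor at 0 (the 'and X > 0' condition) never binds. Hence X_8 = X_0 + Σ_{t<8} Y_t with i.i.d. increments Y_t = y(d_t) ∈ {+1, −1, 0}.
Outcome values over d=0..6: [1, 1, 1, -1, 0, 0, 0]
Σy = 2, Σy² = 4, M = 7
μ = 2/7 = 2/7,  σ² = 4/7 − (2/7)² = 24/49
E[X_8] = 19 + 8·(2/7) = 149/7

149/7


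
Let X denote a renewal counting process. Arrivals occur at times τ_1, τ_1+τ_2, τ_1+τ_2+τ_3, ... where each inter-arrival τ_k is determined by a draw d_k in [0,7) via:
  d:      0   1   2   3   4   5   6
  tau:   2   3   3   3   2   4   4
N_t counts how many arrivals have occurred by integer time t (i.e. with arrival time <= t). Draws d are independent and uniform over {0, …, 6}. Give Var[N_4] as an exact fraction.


Inter-arrival values over d=0..6: [2, 3, 3, 3, 2, 4, 4]
Each d has probability 1/7, so the pmf of τ is: f(2) = 2/7, f(3) = 3/7, f(4) = 2/7
Let p_n(j) = P(N_n = j), with p_0 = [1]. Condition on τ_1: p_n(0) = P(τ > n), and for j >= 1, p_n(j) = Σ_{k<=n} f(k)·p_{n−k}(j−1)
p_1 = [1]  (j = 0)
p_2 = [5/7, 2/7]  (j = 0..1)
p_3 = [2/7, 5/7]  (j = 0..1)
p_4 = [0, 45/49, 4/49]  (j = 0..2)
E[N_4] = Σ j·p_4(j) = 53/49;  E[N_4²] = Σ j²·p_4(j) = 61/49
Var[N_4] = 61/49 − (53/49)² = 180/2401

180/2401


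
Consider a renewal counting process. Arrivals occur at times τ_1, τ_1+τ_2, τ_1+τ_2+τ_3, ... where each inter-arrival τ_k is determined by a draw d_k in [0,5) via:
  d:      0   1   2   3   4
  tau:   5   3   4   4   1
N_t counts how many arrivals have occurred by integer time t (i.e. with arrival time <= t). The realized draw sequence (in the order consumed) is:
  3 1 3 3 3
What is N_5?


1

draw d_1=3: τ_1=4, arrival time A_1=4
draw d_2=1: τ_2=3, arrival time A_2=7
draw d_3=3: τ_3=4, arrival time A_3=11
draw d_4=3: τ_4=4, arrival time A_4=15
draw d_5=3: τ_5=4, arrival time A_5=19
N_t over t=0..5: 0:0 1:0 2:0 3:0 4:1 5:1


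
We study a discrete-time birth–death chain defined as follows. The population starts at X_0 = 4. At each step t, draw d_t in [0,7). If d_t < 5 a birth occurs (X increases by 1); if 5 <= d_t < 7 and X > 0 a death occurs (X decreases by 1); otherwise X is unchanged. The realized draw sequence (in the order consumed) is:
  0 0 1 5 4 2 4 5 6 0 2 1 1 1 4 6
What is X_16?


12

t=0: X=4, d=0 → birth, X_1=5
t=1: X=5, d=0 → birth, X_2=6
t=2: X=6, d=1 → birth, X_3=7
t=3: X=7, d=5 → death, X_4=6
t=4: X=6, d=4 → birth, X_5=7
t=5: X=7, d=2 → birth, X_6=8
t=6: X=8, d=4 → birth, X_7=9
t=7: X=9, d=5 → death, X_8=8
t=8: X=8, d=6 → death, X_9=7
t=9: X=7, d=0 → birth, X_10=8
t=10: X=8, d=2 → birth, X_11=9
t=11: X=9, d=1 → birth, X_12=10
t=12: X=10, d=1 → birth, X_13=11
t=13: X=11, d=1 → birth, X_14=12
t=14: X=12, d=4 → birth, X_15=13
t=15: X=13, d=6 → death, X_16=12


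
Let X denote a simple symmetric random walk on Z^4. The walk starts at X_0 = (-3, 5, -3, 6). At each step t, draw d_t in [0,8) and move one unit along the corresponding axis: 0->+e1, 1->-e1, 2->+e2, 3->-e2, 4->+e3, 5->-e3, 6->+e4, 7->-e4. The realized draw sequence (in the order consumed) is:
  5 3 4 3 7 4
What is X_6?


t=0: X=(-3, 5, -3, 6), d=5 → -e3, X_1=(-3, 5, -4, 6)
t=1: X=(-3, 5, -4, 6), d=3 → -e2, X_2=(-3, 4, -4, 6)
t=2: X=(-3, 4, -4, 6), d=4 → +e3, X_3=(-3, 4, -3, 6)
t=3: X=(-3, 4, -3, 6), d=3 → -e2, X_4=(-3, 3, -3, 6)
t=4: X=(-3, 3, -3, 6), d=7 → -e4, X_5=(-3, 3, -3, 5)
t=5: X=(-3, 3, -3, 5), d=4 → +e3, X_6=(-3, 3, -2, 5)

(-3, 3, -2, 5)


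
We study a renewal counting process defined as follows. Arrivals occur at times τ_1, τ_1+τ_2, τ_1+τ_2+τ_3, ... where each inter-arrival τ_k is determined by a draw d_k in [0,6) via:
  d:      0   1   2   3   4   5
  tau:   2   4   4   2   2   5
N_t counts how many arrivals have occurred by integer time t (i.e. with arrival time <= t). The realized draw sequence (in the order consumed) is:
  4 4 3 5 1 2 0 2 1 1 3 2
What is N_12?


draw d_1=4: τ_1=2, arrival time A_1=2
draw d_2=4: τ_2=2, arrival time A_2=4
draw d_3=3: τ_3=2, arrival time A_3=6
draw d_4=5: τ_4=5, arrival time A_4=11
draw d_5=1: τ_5=4, arrival time A_5=15
draw d_6=2: τ_6=4, arrival time A_6=19
draw d_7=0: τ_7=2, arrival time A_7=21
draw d_8=2: τ_8=4, arrival time A_8=25
draw d_9=1: τ_9=4, arrival time A_9=29
draw d_10=1: τ_10=4, arrival time A_10=33
draw d_11=3: τ_11=2, arrival time A_11=35
draw d_12=2: τ_12=4, arrival time A_12=39
N_t over t=0..12: 0:0 1:0 2:1 3:1 4:2 5:2 6:3 7:3 8:3 9:3 10:3 11:4 12:4

4


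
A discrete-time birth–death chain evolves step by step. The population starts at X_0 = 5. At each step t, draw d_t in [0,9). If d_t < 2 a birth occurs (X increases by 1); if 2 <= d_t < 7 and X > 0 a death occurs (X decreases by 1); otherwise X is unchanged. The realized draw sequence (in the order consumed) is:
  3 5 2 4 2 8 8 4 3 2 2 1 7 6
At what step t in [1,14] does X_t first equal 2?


3

t=0: X=5, d=3 → death, X_1=4
t=1: X=4, d=5 → death, X_2=3
t=2: X=3, d=2 → death, X_3=2
t=3: X=2, d=4 → death, X_4=1
t=4: X=1, d=2 → death, X_5=0
t=5: X=0, d=8 → hold, X_6=0
t=6: X=0, d=8 → hold, X_7=0
t=7: X=0, d=4 → hold, X_8=0
t=8: X=0, d=3 → hold, X_9=0
t=9: X=0, d=2 → hold, X_10=0
t=10: X=0, d=2 → hold, X_11=0
t=11: X=0, d=1 → birth, X_12=1
t=12: X=1, d=7 → hold, X_13=1
t=13: X=1, d=6 → death, X_14=0


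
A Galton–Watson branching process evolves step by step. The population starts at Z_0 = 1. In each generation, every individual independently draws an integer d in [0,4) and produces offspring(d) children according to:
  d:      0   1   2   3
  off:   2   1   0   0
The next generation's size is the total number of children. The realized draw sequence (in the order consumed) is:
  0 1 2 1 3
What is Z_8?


gen 0: Z_0=1, draws=[0], offspring=[2], Z_1=2
gen 1: Z_1=2, draws=[1, 2], offspring=[1, 0], Z_2=1
gen 2: Z_2=1, draws=[1], offspring=[1], Z_3=1
gen 3: Z_3=1, draws=[3], offspring=[0], Z_4=0
gen 4: Z_4=0, draws=[], offspring=[], Z_5=0
gen 5: Z_5=0, draws=[], offspring=[], Z_6=0
gen 6: Z_6=0, draws=[], offspring=[], Z_7=0
gen 7: Z_7=0, draws=[], offspring=[], Z_8=0

0


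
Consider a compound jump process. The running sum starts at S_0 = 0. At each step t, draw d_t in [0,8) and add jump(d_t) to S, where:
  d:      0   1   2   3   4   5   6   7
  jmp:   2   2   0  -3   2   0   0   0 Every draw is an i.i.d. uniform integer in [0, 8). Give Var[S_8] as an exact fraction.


Outcome values over d=0..7: [2, 2, 0, -3, 2, 0, 0, 0]
Σy = 3, Σy² = 21, M = 8
μ = 3/8 = 3/8,  σ² = 21/8 − (3/8)² = 159/64
Independent increments: Var[S_8] = 8·σ² = 8·(159/64) = 159/8

159/8


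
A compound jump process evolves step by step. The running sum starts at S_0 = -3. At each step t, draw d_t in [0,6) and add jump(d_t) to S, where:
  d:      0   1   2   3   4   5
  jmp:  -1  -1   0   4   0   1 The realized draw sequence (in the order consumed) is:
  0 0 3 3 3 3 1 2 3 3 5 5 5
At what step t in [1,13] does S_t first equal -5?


2

t=0: S=-3, d=0, jump=-1, S_1=-4
t=1: S=-4, d=0, jump=-1, S_2=-5
t=2: S=-5, d=3, jump=4, S_3=-1
t=3: S=-1, d=3, jump=4, S_4=3
t=4: S=3, d=3, jump=4, S_5=7
t=5: S=7, d=3, jump=4, S_6=11
t=6: S=11, d=1, jump=-1, S_7=10
t=7: S=10, d=2, jump=0, S_8=10
t=8: S=10, d=3, jump=4, S_9=14
t=9: S=14, d=3, jump=4, S_10=18
t=10: S=18, d=5, jump=1, S_11=19
t=11: S=19, d=5, jump=1, S_12=20
t=12: S=20, d=5, jump=1, S_13=21


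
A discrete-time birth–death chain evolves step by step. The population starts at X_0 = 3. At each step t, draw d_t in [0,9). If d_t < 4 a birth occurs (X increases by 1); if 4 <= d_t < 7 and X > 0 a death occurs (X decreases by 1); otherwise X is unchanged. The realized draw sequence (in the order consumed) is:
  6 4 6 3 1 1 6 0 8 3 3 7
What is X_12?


5

t=0: X=3, d=6 → death, X_1=2
t=1: X=2, d=4 → death, X_2=1
t=2: X=1, d=6 → death, X_3=0
t=3: X=0, d=3 → birth, X_4=1
t=4: X=1, d=1 → birth, X_5=2
t=5: X=2, d=1 → birth, X_6=3
t=6: X=3, d=6 → death, X_7=2
t=7: X=2, d=0 → birth, X_8=3
t=8: X=3, d=8 → hold, X_9=3
t=9: X=3, d=3 → birth, X_10=4
t=10: X=4, d=3 → birth, X_11=5
t=11: X=5, d=7 → hold, X_12=5


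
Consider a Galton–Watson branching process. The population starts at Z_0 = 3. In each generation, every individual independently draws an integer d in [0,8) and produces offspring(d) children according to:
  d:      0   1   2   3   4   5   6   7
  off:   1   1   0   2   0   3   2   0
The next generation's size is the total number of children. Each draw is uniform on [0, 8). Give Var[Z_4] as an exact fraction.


Outcome values over d=0..7: [1, 1, 0, 2, 0, 3, 2, 0]
Σy = 9, Σy² = 19, M = 8
μ = 9/8 = 9/8,  σ² = 19/8 − (9/8)² = 71/64
V_0 = 0, E_0 = 3
V_1 = 71/64·E_0 + (9/8)²·V_0 = 213/64;  E_1 = 27/8
V_2 = 71/64·E_1 + (9/8)²·V_1 = 32589/4096;  E_2 = 243/64
V_3 = 71/64·E_2 + (9/8)²·V_2 = 3743901/262144;  E_3 = 2187/512
V_4 = 71/64·E_3 + (9/8)²·V_3 = 382757805/16777216;  E_4 = 19683/4096

382757805/16777216


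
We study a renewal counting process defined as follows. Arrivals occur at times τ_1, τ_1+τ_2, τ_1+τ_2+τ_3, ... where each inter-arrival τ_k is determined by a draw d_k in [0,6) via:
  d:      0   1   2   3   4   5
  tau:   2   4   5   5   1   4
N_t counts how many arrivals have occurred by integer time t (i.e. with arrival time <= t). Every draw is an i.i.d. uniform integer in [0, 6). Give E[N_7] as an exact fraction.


482515/279936

Inter-arrival values over d=0..5: [2, 4, 5, 5, 1, 4]
Each d has probability 1/6, so the pmf of τ is: f(1) = 1/6, f(2) = 1/6, f(4) = 1/3, f(5) = 1/3
Renewal equation for m(n) = E[N_n]: condition on τ_1 = k (if k <= n, one arrival plus a fresh copy on the remaining n−k steps): m(n) = F(n) + Σ_{k<=n} f(k)·m(n−k), where F(n) = P(τ <= n) and m(0) = 0
m(1) = F(1) = 1/6
m(2) = F(2) + f(1)·m(1) = 1/3 + 1/6·1/6 = 13/36
m(3) = F(3) + f(1)·m(2) + f(2)·m(1) = 1/3 + 1/6·13/36 + 1/6·1/6 = 91/216
m(4) = F(4) + f(1)·m(3) + f(2)·m(2) = 2/3 + 1/6·91/216 + 1/6·13/36 = 1033/1296
m(5) = F(5) + f(1)·m(4) + f(2)·m(3) + f(4)·m(1) = 1 + 1/6·1033/1296 + 1/6·91/216 + 1/3·1/6 = 9787/7776
m(6) = F(6) + f(1)·m(5) + f(2)·m(4) + f(4)·m(2) + f(5)·m(1) = 1 + 1/6·9787/7776 + 1/6·1033/1296 + 1/3·13/36 + 1/3·1/6 = 70849/46656
m(7) = F(7) + f(1)·m(6) + f(2)·m(5) + f(4)·m(3) + f(5)·m(2) = 1 + 1/6·70849/46656 + 1/6·9787/7776 + 1/3·91/216 + 1/3·13/36 = 482515/279936
E[N_7] = m(7) = 482515/279936


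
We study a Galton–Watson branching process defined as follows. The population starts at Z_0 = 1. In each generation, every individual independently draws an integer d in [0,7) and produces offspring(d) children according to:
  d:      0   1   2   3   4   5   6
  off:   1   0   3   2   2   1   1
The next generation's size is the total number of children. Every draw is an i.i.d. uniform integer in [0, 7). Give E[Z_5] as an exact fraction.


Outcome values over d=0..6: [1, 0, 3, 2, 2, 1, 1]
Σy = 10, Σy² = 20, M = 7
μ = 10/7 = 10/7,  σ² = 20/7 − (10/7)² = 40/49
E[Z_0] = 1
E[Z_1] = 10/7·E[Z_0] = 10/7
E[Z_2] = 10/7·E[Z_1] = 100/49
E[Z_3] = 10/7·E[Z_2] = 1000/343
E[Z_4] = 10/7·E[Z_3] = 10000/2401
E[Z_5] = 10/7·E[Z_4] = 100000/16807

100000/16807


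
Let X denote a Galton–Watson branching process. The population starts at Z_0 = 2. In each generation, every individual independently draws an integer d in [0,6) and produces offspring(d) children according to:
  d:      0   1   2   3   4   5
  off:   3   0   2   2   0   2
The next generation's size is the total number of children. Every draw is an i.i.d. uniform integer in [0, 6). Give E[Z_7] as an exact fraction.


2187/64

Outcome values over d=0..5: [3, 0, 2, 2, 0, 2]
Σy = 9, Σy² = 21, M = 6
μ = 9/6 = 3/2,  σ² = 21/6 − (3/2)² = 5/4
E[Z_0] = 2
E[Z_1] = 3/2·E[Z_0] = 3
E[Z_2] = 3/2·E[Z_1] = 9/2
E[Z_3] = 3/2·E[Z_2] = 27/4
E[Z_4] = 3/2·E[Z_3] = 81/8
E[Z_5] = 3/2·E[Z_4] = 243/16
E[Z_6] = 3/2·E[Z_5] = 729/32
E[Z_7] = 3/2·E[Z_6] = 2187/64


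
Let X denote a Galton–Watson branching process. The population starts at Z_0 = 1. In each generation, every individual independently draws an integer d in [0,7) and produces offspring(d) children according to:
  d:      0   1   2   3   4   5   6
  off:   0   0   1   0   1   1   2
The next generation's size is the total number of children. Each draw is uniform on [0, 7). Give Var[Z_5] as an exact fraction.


102615000/282475249

Outcome values over d=0..6: [0, 0, 1, 0, 1, 1, 2]
Σy = 5, Σy² = 7, M = 7
μ = 5/7 = 5/7,  σ² = 7/7 − (5/7)² = 24/49
V_0 = 0, E_0 = 1
V_1 = 24/49·E_0 + (5/7)²·V_0 = 24/49;  E_1 = 5/7
V_2 = 24/49·E_1 + (5/7)²·V_1 = 1440/2401;  E_2 = 25/49
V_3 = 24/49·E_2 + (5/7)²·V_2 = 65400/117649;  E_3 = 125/343
V_4 = 24/49·E_3 + (5/7)²·V_3 = 2664000/5764801;  E_4 = 625/2401
V_5 = 24/49·E_4 + (5/7)²·V_4 = 102615000/282475249;  E_5 = 3125/16807


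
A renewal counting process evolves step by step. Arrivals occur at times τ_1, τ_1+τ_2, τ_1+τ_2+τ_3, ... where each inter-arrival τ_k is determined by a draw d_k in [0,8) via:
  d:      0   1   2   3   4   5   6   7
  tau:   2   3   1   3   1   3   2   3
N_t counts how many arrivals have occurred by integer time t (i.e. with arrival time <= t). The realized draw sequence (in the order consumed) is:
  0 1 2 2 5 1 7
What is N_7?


draw d_1=0: τ_1=2, arrival time A_1=2
draw d_2=1: τ_2=3, arrival time A_2=5
draw d_3=2: τ_3=1, arrival time A_3=6
draw d_4=2: τ_4=1, arrival time A_4=7
draw d_5=5: τ_5=3, arrival time A_5=10
draw d_6=1: τ_6=3, arrival time A_6=13
draw d_7=7: τ_7=3, arrival time A_7=16
N_t over t=0..7: 0:0 1:0 2:1 3:1 4:1 5:2 6:3 7:4

4


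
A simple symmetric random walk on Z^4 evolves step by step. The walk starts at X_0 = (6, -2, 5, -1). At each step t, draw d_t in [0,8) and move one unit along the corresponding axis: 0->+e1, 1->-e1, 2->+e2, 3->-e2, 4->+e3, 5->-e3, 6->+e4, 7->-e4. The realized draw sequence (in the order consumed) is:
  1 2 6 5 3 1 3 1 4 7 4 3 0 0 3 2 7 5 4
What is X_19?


t=0: X=(6, -2, 5, -1), d=1 → -e1, X_1=(5, -2, 5, -1)
t=1: X=(5, -2, 5, -1), d=2 → +e2, X_2=(5, -1, 5, -1)
t=2: X=(5, -1, 5, -1), d=6 → +e4, X_3=(5, -1, 5, 0)
t=3: X=(5, -1, 5, 0), d=5 → -e3, X_4=(5, -1, 4, 0)
t=4: X=(5, -1, 4, 0), d=3 → -e2, X_5=(5, -2, 4, 0)
t=5: X=(5, -2, 4, 0), d=1 → -e1, X_6=(4, -2, 4, 0)
t=6: X=(4, -2, 4, 0), d=3 → -e2, X_7=(4, -3, 4, 0)
t=7: X=(4, -3, 4, 0), d=1 → -e1, X_8=(3, -3, 4, 0)
t=8: X=(3, -3, 4, 0), d=4 → +e3, X_9=(3, -3, 5, 0)
t=9: X=(3, -3, 5, 0), d=7 → -e4, X_10=(3, -3, 5, -1)
t=10: X=(3, -3, 5, -1), d=4 → +e3, X_11=(3, -3, 6, -1)
t=11: X=(3, -3, 6, -1), d=3 → -e2, X_12=(3, -4, 6, -1)
t=12: X=(3, -4, 6, -1), d=0 → +e1, X_13=(4, -4, 6, -1)
t=13: X=(4, -4, 6, -1), d=0 → +e1, X_14=(5, -4, 6, -1)
t=14: X=(5, -4, 6, -1), d=3 → -e2, X_15=(5, -5, 6, -1)
t=15: X=(5, -5, 6, -1), d=2 → +e2, X_16=(5, -4, 6, -1)
t=16: X=(5, -4, 6, -1), d=7 → -e4, X_17=(5, -4, 6, -2)
t=17: X=(5, -4, 6, -2), d=5 → -e3, X_18=(5, -4, 5, -2)
t=18: X=(5, -4, 5, -2), d=4 → +e3, X_19=(5, -4, 6, -2)

(5, -4, 6, -2)


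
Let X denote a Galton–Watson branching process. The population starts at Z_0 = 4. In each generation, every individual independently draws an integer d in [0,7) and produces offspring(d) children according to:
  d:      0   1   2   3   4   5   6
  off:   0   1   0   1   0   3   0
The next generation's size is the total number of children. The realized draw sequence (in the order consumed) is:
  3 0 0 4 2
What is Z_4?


0

gen 0: Z_0=4, draws=[3, 0, 0, 4], offspring=[1, 0, 0, 0], Z_1=1
gen 1: Z_1=1, draws=[2], offspring=[0], Z_2=0
gen 2: Z_2=0, draws=[], offspring=[], Z_3=0
gen 3: Z_3=0, draws=[], offspring=[], Z_4=0


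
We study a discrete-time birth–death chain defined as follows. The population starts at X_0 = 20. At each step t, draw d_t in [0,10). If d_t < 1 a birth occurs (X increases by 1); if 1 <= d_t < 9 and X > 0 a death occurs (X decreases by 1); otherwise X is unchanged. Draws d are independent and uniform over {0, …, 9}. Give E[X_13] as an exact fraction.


X can drop by at most 1 per step and X_0 = 20 > T = 13, so X_t >= 20 − t >= 7 > 0 for every t <= 13: the floor at 0 (the 'and X > 0' condition) never binds. Hence X_13 = X_0 + Σ_{t<13} Y_t with i.i.d. increments Y_t = y(d_t) ∈ {+1, −1, 0}.
Outcome values over d=0..9: [1, -1, -1, -1, -1, -1, -1, -1, -1, 0]
Σy = -7, Σy² = 9, M = 10
μ = -7/10 = -7/10,  σ² = 9/10 − (-7/10)² = 41/100
E[X_13] = 20 + 13·(-7/10) = 109/10

109/10


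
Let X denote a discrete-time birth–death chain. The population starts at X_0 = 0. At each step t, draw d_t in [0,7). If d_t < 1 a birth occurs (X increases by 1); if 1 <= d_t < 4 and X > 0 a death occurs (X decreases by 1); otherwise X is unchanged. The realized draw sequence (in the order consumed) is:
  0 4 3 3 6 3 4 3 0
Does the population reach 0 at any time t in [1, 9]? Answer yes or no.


yes

t=0: X=0, d=0 → birth, X_1=1
t=1: X=1, d=4 → hold, X_2=1
t=2: X=1, d=3 → death, X_3=0
t=3: X=0, d=3 → hold, X_4=0
t=4: X=0, d=6 → hold, X_5=0
t=5: X=0, d=3 → hold, X_6=0
t=6: X=0, d=4 → hold, X_7=0
t=7: X=0, d=3 → hold, X_8=0
t=8: X=0, d=0 → birth, X_9=1


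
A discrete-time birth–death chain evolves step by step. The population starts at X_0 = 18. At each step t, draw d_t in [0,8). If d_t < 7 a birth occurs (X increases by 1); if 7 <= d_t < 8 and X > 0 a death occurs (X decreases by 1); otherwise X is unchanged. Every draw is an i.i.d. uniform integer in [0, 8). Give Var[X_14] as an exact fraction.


49/8

X can drop by at most 1 per step and X_0 = 18 > T = 14, so X_t >= 18 − t >= 4 > 0 for every t <= 14: the floor at 0 (the 'and X > 0' condition) never binds. Hence X_14 = X_0 + Σ_{t<14} Y_t with i.i.d. increments Y_t = y(d_t) ∈ {+1, −1, 0}.
Outcome values over d=0..7: [1, 1, 1, 1, 1, 1, 1, -1]
Σy = 6, Σy² = 8, M = 8
μ = 6/8 = 3/4,  σ² = 8/8 − (3/4)² = 7/16
Independent increments: Var[X_14] = 14·σ² = 14·(7/16) = 49/8


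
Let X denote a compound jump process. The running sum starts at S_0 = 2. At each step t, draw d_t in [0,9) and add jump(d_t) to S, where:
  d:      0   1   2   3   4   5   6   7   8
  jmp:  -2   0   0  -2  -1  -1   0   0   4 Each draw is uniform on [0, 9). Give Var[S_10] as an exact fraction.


2300/81

Outcome values over d=0..8: [-2, 0, 0, -2, -1, -1, 0, 0, 4]
Σy = -2, Σy² = 26, M = 9
μ = -2/9 = -2/9,  σ² = 26/9 − (-2/9)² = 230/81
Independent increments: Var[S_10] = 10·σ² = 10·(230/81) = 2300/81


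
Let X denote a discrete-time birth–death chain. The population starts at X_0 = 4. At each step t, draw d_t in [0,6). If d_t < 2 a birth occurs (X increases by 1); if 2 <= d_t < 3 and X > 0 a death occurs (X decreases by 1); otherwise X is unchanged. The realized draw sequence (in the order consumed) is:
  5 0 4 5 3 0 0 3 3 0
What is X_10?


t=0: X=4, d=5 → hold, X_1=4
t=1: X=4, d=0 → birth, X_2=5
t=2: X=5, d=4 → hold, X_3=5
t=3: X=5, d=5 → hold, X_4=5
t=4: X=5, d=3 → hold, X_5=5
t=5: X=5, d=0 → birth, X_6=6
t=6: X=6, d=0 → birth, X_7=7
t=7: X=7, d=3 → hold, X_8=7
t=8: X=7, d=3 → hold, X_9=7
t=9: X=7, d=0 → birth, X_10=8

8


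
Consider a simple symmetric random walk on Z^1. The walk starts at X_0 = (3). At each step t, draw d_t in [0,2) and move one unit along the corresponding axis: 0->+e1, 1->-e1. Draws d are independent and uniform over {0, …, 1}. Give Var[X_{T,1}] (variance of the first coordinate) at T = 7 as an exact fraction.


Outcome values over d=0..1: [1, -1]
Σy = 0, Σy² = 2, M = 2
μ = 0/2 = 0,  σ² = 2/2 − (0)² = 1
Independent increments: Var[X_7] = 7·σ² = 7·(1) = 7

7


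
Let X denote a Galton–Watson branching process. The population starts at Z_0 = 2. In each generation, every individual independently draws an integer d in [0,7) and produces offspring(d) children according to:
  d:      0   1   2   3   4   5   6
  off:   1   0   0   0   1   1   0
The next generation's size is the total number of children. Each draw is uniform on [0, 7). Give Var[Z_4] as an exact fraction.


Outcome values over d=0..6: [1, 0, 0, 0, 1, 1, 0]
Σy = 3, Σy² = 3, M = 7
μ = 3/7 = 3/7,  σ² = 3/7 − (3/7)² = 12/49
V_0 = 0, E_0 = 2
V_1 = 12/49·E_0 + (3/7)²·V_0 = 24/49;  E_1 = 6/7
V_2 = 12/49·E_1 + (3/7)²·V_1 = 720/2401;  E_2 = 18/49
V_3 = 12/49·E_2 + (3/7)²·V_2 = 17064/117649;  E_3 = 54/343
V_4 = 12/49·E_3 + (3/7)²·V_3 = 375840/5764801;  E_4 = 162/2401

375840/5764801


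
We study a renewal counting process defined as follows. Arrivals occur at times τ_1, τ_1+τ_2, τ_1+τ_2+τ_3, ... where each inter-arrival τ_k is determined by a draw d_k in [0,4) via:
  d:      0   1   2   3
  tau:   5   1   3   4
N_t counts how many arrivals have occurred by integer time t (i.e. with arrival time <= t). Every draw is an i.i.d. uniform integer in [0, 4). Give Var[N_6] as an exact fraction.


Inter-arrival values over d=0..3: [5, 1, 3, 4]
Each d has probability 1/4, so the pmf of τ is: f(1) = 1/4, f(3) = 1/4, f(4) = 1/4, f(5) = 1/4
Let p_n(j) = P(N_n = j), with p_0 = [1]. Condition on τ_1: p_n(0) = P(τ > n), and for j >= 1, p_n(j) = Σ_{k<=n} f(k)·p_{n−k}(j−1)
p_1 = [3/4, 1/4]  (j = 0..1)
p_2 = [3/4, 3/16, 1/16]  (j = 0..2)
p_3 = [1/2, 7/16, 3/64, 1/64]  (j = 0..3)
p_4 = [1/4, 9/16, 11/64, 3/256, 1/256]  (j = 0..4)
p_5 = [0, 11/16, 1/4, 15/256, 3/1024, 1/1024]  (j = 0..5)
p_6 = [0, 1/2, 25/64, 23/256, 19/1024, 3/4096, 1/4096]  (j = 0..6)
E[N_6] = Σ j·p_6(j) = 6677/4096;  E[N_6²] = Σ j²·p_6(j) = 13087/4096
Var[N_6] = 13087/4096 − (6677/4096)² = 9022023/16777216

9022023/16777216
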